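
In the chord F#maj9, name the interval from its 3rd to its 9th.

Spelling the chord: F#-A#-C#-E#-G#.
That puts A# below G#.
A# up to G# is 10 semitones, a half step narrower than a major seventh, so the interval is minor.

minor seventh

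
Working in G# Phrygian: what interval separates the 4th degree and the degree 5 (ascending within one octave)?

G# phrygian: G# A B C# D# E F#.
That puts C# below D#.
Counting 2 letters and 2 half steps from C# gives a major second.

major 2nd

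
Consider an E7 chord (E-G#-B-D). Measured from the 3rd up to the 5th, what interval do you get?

minor third

That puts G# below B.
G# up to B is 3 semitones, a half step narrower than a major third, so the interval is minor.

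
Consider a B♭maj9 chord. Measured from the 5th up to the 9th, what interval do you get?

Spelling the chord: B♭–D–F–A–C.
5th = F; 9th = C.
Counting 5 letters and 7 half steps from F gives a perfect fifth.

P5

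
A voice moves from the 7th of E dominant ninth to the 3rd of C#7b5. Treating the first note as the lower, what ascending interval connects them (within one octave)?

augmented second

E dominant ninth has D as its 7th, and C#7b5 has E# as its 3rd.
D up to E# is 3 semitones, a half step wider than a major second, so the interval is augmented.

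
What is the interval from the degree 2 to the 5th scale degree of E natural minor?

The scale runs E F# G A B C D.
That puts F# below B.
From F# to B is 5 semitones, exactly the perfect fourth.

perfect fourth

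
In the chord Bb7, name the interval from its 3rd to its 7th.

Bb7 (Bb dominant seventh) is spelled Bb, D, F, Ab.
So we need the interval from D up to Ab.
D up to Ab is 6 semitones, a half step narrower than a perfect fifth, so the interval is diminished.
That tritone between 3rd and 7th is what gives the dominant seventh its pull toward resolution.

diminished 5th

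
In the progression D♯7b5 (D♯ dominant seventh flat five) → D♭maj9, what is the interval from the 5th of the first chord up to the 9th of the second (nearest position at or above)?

The 5th of D♯7b5 (D♯ dominant seventh flat five) is A; the 9th of D♭maj9 is E♭.
A up to E♭ is 6 semitones, a half step narrower than a perfect fifth, so the interval is diminished.

diminished fifth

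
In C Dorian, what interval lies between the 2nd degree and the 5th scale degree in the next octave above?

perfect eleventh

The scale runs C D Eb F G A Bb.
That puts D below G.
Counting 11 letters and 17 half steps from D gives a perfect eleventh.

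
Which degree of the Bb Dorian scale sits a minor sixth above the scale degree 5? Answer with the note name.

The scale is Bb C Db Eb F G Ab.
The scale degree 5 is F; a minor sixth above that is Db — scale degree 3.

Db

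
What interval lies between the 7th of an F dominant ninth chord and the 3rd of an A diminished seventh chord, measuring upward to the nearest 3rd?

F dominant ninth has Eb as its 7th, and A diminished seventh has C as its 3rd.
Eb up to C spans 6 letter names and 9 semitones — a major sixth.

major sixth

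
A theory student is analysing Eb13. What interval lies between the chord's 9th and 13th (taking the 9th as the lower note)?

perfect fifth

Spelling the chord: Eb-G-Bb-Db-F-C.
That puts F below C.
Counting 5 letters and 7 half steps from F gives a perfect fifth.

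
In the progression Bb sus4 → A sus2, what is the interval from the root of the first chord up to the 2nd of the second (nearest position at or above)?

The root of Bb sus4 is Bb; the 2nd of A sus2 is B.
Bb up to B is 1 semitone, a half step wider than a perfect unison, so the interval is augmented.

A1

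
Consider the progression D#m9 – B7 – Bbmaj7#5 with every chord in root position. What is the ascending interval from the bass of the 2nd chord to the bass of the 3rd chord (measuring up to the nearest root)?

diminished octave

The roots are B and Bb.
From B to Bb: 11 semitones over an octave = diminished.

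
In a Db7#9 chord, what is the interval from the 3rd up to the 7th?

diminished 5th

The chord tones of Db dominant seventh sharp nine are Db F Ab Cb E.
So we need the interval from F up to Cb.
From F to Cb: 6 semitones over a fifth = diminished.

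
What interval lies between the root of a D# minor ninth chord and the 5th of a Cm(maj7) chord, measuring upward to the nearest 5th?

diminished 4th

The root of D# minor ninth is D#; the 5th of Cm(maj7) is G.
D# up to G is 4 semitones, a half step narrower than a perfect fourth, so the interval is diminished.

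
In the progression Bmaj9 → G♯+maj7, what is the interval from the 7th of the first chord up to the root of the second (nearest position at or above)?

minor seventh

The 7th of Bmaj9 is A♯; the root of G♯+maj7 is G♯.
From A♯ to G♯: 10 semitones over a seventh = minor.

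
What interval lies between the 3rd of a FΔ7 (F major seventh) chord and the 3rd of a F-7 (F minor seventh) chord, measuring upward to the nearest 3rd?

FΔ7 (F major seventh) has A as its 3rd, and F-7 (F minor seventh) has Ab as its 3rd.
A up to Ab is 11 semitones, a half step narrower than a perfect octave, so the interval is diminished.

diminished octave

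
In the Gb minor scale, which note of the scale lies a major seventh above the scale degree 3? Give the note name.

Ab

The scale is Gb Ab Bbb Cb Db Ebb Fb.
The scale degree 3 is Bbb; a major seventh above that is Ab — scale degree 2.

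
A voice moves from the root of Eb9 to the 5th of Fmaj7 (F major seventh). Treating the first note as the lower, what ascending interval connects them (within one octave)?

major 6th

The root of Eb9 is Eb; the 5th of Fmaj7 (F major seventh) is C.
From Eb to C is 9 semitones, exactly the major sixth.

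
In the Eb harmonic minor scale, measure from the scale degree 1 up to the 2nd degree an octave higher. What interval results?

Spelling the Eb harmonic minor scale: Eb F Gb Ab Bb Cb D.
Scale degree 1 = Eb; 2nd scale degree (up an octave) = F.
Eb up to F spans 9 letter names and 14 semitones — a major ninth.

major ninth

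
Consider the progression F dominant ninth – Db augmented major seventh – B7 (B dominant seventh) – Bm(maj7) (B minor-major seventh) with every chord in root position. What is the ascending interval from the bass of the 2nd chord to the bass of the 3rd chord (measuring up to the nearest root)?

augmented sixth

The roots are Db and B.
From Db to B: 10 semitones over a sixth = augmented.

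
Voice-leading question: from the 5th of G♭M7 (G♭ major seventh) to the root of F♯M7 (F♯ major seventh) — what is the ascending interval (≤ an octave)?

augmented third

G♭M7 (G♭ major seventh) has D♭ as its 5th, and F♯M7 (F♯ major seventh) has F♯ as its root.
D♭ up to F♯ is 5 semitones, a half step wider than a major third, so the interval is augmented.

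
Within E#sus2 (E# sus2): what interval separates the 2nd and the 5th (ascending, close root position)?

perfect 4th

Spelling the chord: E#–F##–B#.
The 2nd is F## and the 5th is B#.
F## up to B# spans 4 letter names and 5 semitones — a perfect fourth.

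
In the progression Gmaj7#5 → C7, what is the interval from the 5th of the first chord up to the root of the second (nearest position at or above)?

diminished 7th

The 5th of Gmaj7#5 is D#; the root of C7 is C.
From D# to C: 9 semitones over a seventh = diminished.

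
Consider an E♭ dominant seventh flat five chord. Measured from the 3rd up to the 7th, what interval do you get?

The chord tones of E♭7b5 (E♭ dominant seventh flat five) are E♭, G, B𝄫, D♭.
3rd = G; 7th = D♭.
G up to D♭ is 6 semitones, a half step narrower than a perfect fifth, so the interval is diminished.

diminished fifth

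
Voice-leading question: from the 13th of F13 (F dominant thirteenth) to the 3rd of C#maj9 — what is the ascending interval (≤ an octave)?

augmented second

F13 (F dominant thirteenth) has D as its 13th, and C#maj9 has E# as its 3rd.
D up to E# is 3 semitones, a half step wider than a major second, so the interval is augmented.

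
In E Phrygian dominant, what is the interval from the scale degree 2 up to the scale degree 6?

perfect fifth

The scale runs E F G# A B C D.
That puts F below C.
Counting 5 letters and 7 half steps from F gives a perfect fifth.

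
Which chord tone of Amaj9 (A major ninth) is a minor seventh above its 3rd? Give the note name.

B

Spelling the chord: A–C#–E–G#–B.
The 3rd is C#. A minor seventh above C# is B.
B is the chord's 9th.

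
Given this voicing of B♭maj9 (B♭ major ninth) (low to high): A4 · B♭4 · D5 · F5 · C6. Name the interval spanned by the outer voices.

minor tenth

The outer voices are A4 and C6.
A up to C is 15 semitones, a half step narrower than a major tenth, so the interval is minor.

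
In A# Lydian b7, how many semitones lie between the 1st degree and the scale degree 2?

2

The scale is A# B# C## D## E# F## G#.
A# up to B# is a major second — 2 semitones.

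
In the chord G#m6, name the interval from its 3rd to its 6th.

Spelling the chord: G# B D# E#.
That puts B below E#.
4 letter names make it a fourth; at 6 semitones (a half step wider than perfect) the quality is augmented.

augmented fourth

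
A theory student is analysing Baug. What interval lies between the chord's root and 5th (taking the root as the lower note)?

B augmented: B D# F##.
Root = B; 5th = F##.
5 letter names make it a fifth; at 8 semitones (a half step wider than perfect) the quality is augmented.

A5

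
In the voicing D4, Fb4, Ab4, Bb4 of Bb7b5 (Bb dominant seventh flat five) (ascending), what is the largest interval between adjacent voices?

major 3rd

Adjacent intervals: D4→Fb4 = diminished third; Fb4→Ab4 = major third; Ab4→Bb4 = major second.
The largest is Fb4 to Ab4, a major third (4 semitones).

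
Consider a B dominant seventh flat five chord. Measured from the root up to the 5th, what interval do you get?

B7b5 is spelled B, D♯, F, A.
That puts B below F.
From B to F: 6 semitones over a fifth = diminished.

diminished fifth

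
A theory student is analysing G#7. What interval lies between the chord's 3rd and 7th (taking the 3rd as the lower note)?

diminished 5th

Spelling the chord: G# B# D# F#.
That puts B# below F#.
B# up to F# is 6 semitones, a half step narrower than a perfect fifth, so the interval is diminished.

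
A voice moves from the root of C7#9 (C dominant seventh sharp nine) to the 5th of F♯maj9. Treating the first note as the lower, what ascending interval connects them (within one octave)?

augmented unison

The root of C7#9 (C dominant seventh sharp nine) is C; the 5th of F♯maj9 is C♯.
C up to C♯ is 1 semitone, a half step wider than a perfect unison, so the interval is augmented.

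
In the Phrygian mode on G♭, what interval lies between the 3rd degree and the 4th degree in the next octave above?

M9

G♭ phrygian: G♭ A𝄫 B𝄫 C♭ D♭ E𝄫 F♭.
The 3rd degree is B𝄫 and the degree 4 (up an octave) is C♭.
B𝄫 up to C♭ spans 9 letter names and 14 semitones — a major ninth.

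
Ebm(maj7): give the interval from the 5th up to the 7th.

major third

EbmM7: Eb, Gb, Bb, D.
The 5th is Bb and the 7th is D.
Bb up to D spans 3 letter names and 4 semitones — a major third.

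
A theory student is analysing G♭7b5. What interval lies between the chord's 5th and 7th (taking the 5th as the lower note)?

major third

G♭7b5: G♭–B♭–D𝄫–F♭.
That puts D𝄫 below F♭.
Counting 3 letters and 4 half steps from D𝄫 gives a major third.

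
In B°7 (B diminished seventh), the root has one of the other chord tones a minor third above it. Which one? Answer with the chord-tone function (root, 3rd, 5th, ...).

B°7 (B diminished seventh) is spelled B-D-F-Ab.
The root is B. A minor third above B is D.
D is the chord's 3rd.

3rd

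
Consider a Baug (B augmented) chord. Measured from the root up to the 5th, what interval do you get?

Spelling the chord: B, D♯, F𝄪.
So we need the interval from B up to F𝄪.
B up to F𝄪 is 8 semitones, a half step wider than a perfect fifth, so the interval is augmented.

augmented 5th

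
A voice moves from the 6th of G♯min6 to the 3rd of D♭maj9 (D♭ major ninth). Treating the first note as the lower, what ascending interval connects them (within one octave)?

diminished second

The 6th of G♯min6 is E♯; the 3rd of D♭maj9 (D♭ major ninth) is F.
From E♯ to F: 0 semitones over a second = diminished.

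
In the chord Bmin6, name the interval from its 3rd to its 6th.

The chord tones of B minor sixth are B D F♯ G♯.
That puts D below G♯.
D up to G♯ is 6 semitones, a half step wider than a perfect fourth, so the interval is augmented.

augmented fourth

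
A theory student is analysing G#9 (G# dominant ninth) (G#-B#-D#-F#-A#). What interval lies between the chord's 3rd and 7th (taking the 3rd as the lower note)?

diminished 5th

3rd = B#; 7th = F#.
From B# to F#: 6 semitones over a fifth = diminished.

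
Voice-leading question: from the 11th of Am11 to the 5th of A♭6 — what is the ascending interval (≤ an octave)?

minor 2nd

Am11 has D as its 11th, and A♭6 has E♭ as its 5th.
2 letter names make it a second; at 1 semitone (a half step narrower than major) the quality is minor.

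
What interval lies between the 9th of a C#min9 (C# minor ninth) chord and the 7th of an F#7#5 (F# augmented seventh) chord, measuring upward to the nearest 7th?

minor 2nd

The 9th of C#min9 (C# minor ninth) is D#; the 7th of F#7#5 (F# augmented seventh) is E.
D# up to E is 1 semitone, a half step narrower than a major second, so the interval is minor.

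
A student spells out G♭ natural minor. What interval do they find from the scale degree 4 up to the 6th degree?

The scale runs G♭ A♭ B𝄫 C♭ D♭ E𝄫 F♭.
The scale degree 4 is C♭ and the 6th degree is E𝄫.
From C♭ to E𝄫: 3 semitones over a third = minor.

minor third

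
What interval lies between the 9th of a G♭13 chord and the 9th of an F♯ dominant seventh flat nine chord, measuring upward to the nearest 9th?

The 9th of G♭13 is A♭; the 9th of F♯ dominant seventh flat nine is G.
Counting 7 letters and 11 half steps from A♭ gives a major seventh.

major 7th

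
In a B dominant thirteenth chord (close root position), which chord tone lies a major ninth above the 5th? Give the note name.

G#

Spelling the chord: B, D#, F#, A, C#, G#.
The 5th is F#. A major ninth above F# is G#.
G# is the chord's 13th.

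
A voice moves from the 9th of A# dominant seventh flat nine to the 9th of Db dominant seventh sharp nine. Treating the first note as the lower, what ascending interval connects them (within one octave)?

perfect fourth

A# dominant seventh flat nine has B as its 9th, and Db dominant seventh sharp nine has E as its 9th.
From B to E is 5 semitones, exactly the perfect fourth.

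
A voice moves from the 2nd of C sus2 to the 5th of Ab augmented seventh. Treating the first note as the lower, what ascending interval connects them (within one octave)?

The 2nd of C sus2 is D; the 5th of Ab augmented seventh is E.
D up to E spans 2 letter names and 2 semitones — a major second.

major second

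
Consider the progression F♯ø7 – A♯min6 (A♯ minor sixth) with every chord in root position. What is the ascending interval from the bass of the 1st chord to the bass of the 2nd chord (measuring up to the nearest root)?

The roots are F♯ and A♯.
Counting 3 letters and 4 half steps from F♯ gives a major third.

major 3rd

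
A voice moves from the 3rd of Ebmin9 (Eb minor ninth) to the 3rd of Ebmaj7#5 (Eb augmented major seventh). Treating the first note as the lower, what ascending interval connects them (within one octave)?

augmented unison

Ebmin9 (Eb minor ninth) has Gb as its 3rd, and Ebmaj7#5 (Eb augmented major seventh) has G as its 3rd.
Gb up to G is 1 semitone, a half step wider than a perfect unison, so the interval is augmented.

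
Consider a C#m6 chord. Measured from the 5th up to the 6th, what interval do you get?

The chord tones of C# minor sixth are C#-E-G#-A#.
That puts G# below A#.
G# up to A# spans 2 letter names and 2 semitones — a major second.

major 2nd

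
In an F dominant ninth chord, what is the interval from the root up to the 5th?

Spelling the chord: F-A-C-Eb-G.
The root is F and the 5th is C.
F up to C spans 5 letter names and 7 semitones — a perfect fifth.

perfect 5th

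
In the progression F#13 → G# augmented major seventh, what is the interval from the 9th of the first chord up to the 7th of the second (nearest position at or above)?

M7

F#13 has G# as its 9th, and G# augmented major seventh has F## as its 7th.
From G# to F## is 11 semitones, exactly the major seventh.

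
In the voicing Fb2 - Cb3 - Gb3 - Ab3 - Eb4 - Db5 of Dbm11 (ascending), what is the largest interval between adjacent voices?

Adjacent intervals: Fb2→Cb3 = perfect fifth; Cb3→Gb3 = perfect fifth; Gb3→Ab3 = major second; Ab3→Eb4 = perfect fifth; Eb4→Db5 = minor seventh.
The largest is Eb4 to Db5, a minor seventh (10 semitones).

minor seventh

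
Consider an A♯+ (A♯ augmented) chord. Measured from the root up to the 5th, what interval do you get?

A5

A♯ augmented: A♯ C𝄪 E𝄪.
So we need the interval from A♯ up to E𝄪.
5 letter names make it a fifth; at 8 semitones (a half step wider than perfect) the quality is augmented.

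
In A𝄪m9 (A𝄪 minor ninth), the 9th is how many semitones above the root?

14

A𝄪min9 is spelled A𝄪–C𝄪–E𝄪–G𝄪–B𝄪.
A𝄪 to B𝄪 is a major ninth: 14 semitones.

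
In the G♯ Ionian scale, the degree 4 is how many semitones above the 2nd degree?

The scale is G♯ A♯ B♯ C♯ D♯ E♯ F𝄪.
A♯ up to C♯ is a minor third — 3 semitones.

3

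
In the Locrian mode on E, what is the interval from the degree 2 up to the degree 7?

The scale runs E F G A Bb C D.
Degree 2 = F; 7th degree = D.
From F to D is 9 semitones, exactly the major sixth.

major sixth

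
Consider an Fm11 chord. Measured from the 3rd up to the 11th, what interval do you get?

major ninth

The chord tones of Fm11 are F-Ab-C-Eb-G-Bb.
So we need the interval from Ab up to Bb.
Counting 9 letters and 14 half steps from Ab gives a major ninth.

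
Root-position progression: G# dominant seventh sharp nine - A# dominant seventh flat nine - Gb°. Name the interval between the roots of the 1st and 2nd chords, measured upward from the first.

The roots are G# and A#.
From G# to A# is 2 semitones, exactly the major second.

major second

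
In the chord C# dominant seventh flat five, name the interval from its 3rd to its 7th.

d5

C#7b5 is spelled C# E# G B.
That puts E# below B.
E# up to B is 6 semitones, a half step narrower than a perfect fifth, so the interval is diminished.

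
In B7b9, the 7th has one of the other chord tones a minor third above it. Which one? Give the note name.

C

The chord tones of B7b9 are B D# F# A C.
The 7th is A. A minor third above A is C.
C is the chord's 9th.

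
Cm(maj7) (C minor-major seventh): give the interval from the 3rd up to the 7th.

Spelling the chord: C-Eb-G-B.
3rd = Eb; 7th = B.
5 letter names make it a fifth; at 8 semitones (a half step wider than perfect) the quality is augmented.

augmented fifth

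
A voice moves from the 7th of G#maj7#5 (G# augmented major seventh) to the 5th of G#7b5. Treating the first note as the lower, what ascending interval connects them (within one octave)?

G#maj7#5 (G# augmented major seventh) has F## as its 7th, and G#7b5 has D as its 5th.
F## up to D is 7 semitones, a whole step narrower than a major sixth, so the interval is diminished.

diminished sixth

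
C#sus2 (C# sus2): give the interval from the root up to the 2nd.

C#sus2 (C# sus2): C#–D#–G#.
So we need the interval from C# up to D#.
From C# to D# is 2 semitones, exactly the major second.

major 2nd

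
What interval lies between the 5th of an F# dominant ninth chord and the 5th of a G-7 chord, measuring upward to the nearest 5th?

F# dominant ninth has C# as its 5th, and G-7 has D as its 5th.
From C# to D: 1 semitone over a second = minor.

minor second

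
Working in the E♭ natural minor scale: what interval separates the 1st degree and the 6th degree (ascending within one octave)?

m6

E♭ natural minor: E♭ F G♭ A♭ B♭ C♭ D♭.
1st degree = E♭; degree 6 = C♭.
E♭ up to C♭ is 8 semitones, a half step narrower than a major sixth, so the interval is minor.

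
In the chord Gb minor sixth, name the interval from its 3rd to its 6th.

augmented fourth

Gbm6: Gb-Bbb-Db-Eb.
So we need the interval from Bbb up to Eb.
4 letter names make it a fourth; at 6 semitones (a half step wider than perfect) the quality is augmented.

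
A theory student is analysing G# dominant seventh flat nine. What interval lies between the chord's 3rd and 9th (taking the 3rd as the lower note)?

Spelling the chord: G#, B#, D#, F#, A.
So we need the interval from B# up to A.
7 letter names make it a seventh; at 9 semitones (a whole step narrower than major) the quality is diminished.

diminished 7th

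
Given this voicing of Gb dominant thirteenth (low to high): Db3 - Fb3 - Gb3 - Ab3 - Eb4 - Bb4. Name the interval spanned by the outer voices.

The outer voices are Db3 and Bb4.
Counting 13 letters and 21 half steps from Db gives a major thirteenth.

major thirteenth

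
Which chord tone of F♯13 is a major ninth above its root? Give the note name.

G#

The chord tones of F♯13 (F♯ dominant thirteenth) are F♯ A♯ C♯ E G♯ D♯.
The root is F♯. A major ninth above F♯ is G♯.
G♯ is the chord's 9th.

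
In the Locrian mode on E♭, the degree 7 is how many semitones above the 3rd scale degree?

The scale is E♭ F♭ G♭ A♭ B𝄫 C♭ D♭.
G♭ up to D♭ is a perfect fifth — 7 semitones.

7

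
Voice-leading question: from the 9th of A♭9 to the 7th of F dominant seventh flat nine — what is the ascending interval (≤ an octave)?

perfect fourth

The 9th of A♭9 is B♭; the 7th of F dominant seventh flat nine is E♭.
Counting 4 letters and 5 half steps from B♭ gives a perfect fourth.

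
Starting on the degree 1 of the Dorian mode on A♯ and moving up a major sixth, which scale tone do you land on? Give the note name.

F##

The scale is A♯ B♯ C♯ D♯ E♯ F𝄪 G♯.
The degree 1 is A♯; a major sixth above that is F𝄪 — scale degree 6.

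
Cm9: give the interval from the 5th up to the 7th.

minor third

C minor ninth: C E♭ G B♭ D.
The 5th is G and the 7th is B♭.
From G to B♭: 3 semitones over a third = minor.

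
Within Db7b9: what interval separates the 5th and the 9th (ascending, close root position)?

diminished fifth

Spelling the chord: Db–F–Ab–Cb–Ebb.
5th = Ab; 9th = Ebb.
Ab up to Ebb is 6 semitones, a half step narrower than a perfect fifth, so the interval is diminished.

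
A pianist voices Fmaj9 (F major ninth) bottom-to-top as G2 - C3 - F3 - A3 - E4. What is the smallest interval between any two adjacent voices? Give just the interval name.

major third

Adjacent intervals: G2→C3 = perfect fourth; C3→F3 = perfect fourth; F3→A3 = major third; A3→E4 = perfect fifth.
The smallest is F3 to A3, a major third (4 semitones).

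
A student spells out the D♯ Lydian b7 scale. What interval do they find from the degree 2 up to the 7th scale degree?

Spelling the D♯ Lydian b7 scale: D♯ E♯ F𝄪 G𝄪 A♯ B♯ C♯.
Degree 2 = E♯; scale degree 7 = C♯.
From E♯ to C♯: 8 semitones over a sixth = minor.

minor sixth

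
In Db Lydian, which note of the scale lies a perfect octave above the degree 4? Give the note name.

G

The scale is Db Eb F G Ab Bb C.
The degree 4 is G; a perfect octave above that is G — scale degree 4.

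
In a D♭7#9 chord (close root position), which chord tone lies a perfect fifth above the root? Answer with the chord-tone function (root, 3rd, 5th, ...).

The chord tones of D♭7#9 (D♭ dominant seventh sharp nine) are D♭-F-A♭-C♭-E.
The root is D♭. A perfect fifth above D♭ is A♭.
A♭ is the chord's 5th.

5th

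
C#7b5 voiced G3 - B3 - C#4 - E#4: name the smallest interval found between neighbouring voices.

major 2nd

Adjacent intervals: G3→B3 = major third; B3→C#4 = major second; C#4→E#4 = major third.
The smallest is B3 to C#4, a major second (2 semitones).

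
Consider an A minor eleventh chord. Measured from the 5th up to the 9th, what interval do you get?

P5

Am11: A–C–E–G–B–D.
5th = E; 9th = B.
Counting 5 letters and 7 half steps from E gives a perfect fifth.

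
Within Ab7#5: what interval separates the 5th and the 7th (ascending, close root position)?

The chord tones of Ab7#5 are Ab, C, E, Gb.
That puts E below Gb.
From E to Gb: 2 semitones over a third = diminished.

diminished 3rd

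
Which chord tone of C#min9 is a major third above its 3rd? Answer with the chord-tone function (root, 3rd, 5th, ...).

Spelling the chord: C#-E-G#-B-D#.
The 3rd is E. A major third above E is G#.
G# is the chord's 5th.

5th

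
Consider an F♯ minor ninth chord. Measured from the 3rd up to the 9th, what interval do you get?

major 7th

F♯ minor ninth is spelled F♯, A, C♯, E, G♯.
That puts A below G♯.
Counting 7 letters and 11 half steps from A gives a major seventh.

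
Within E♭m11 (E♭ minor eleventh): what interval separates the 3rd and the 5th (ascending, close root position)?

E♭m11 (E♭ minor eleventh) is spelled E♭, G♭, B♭, D♭, F, A♭.
The 3rd is G♭ and the 5th is B♭.
G♭ up to B♭ spans 3 letter names and 4 semitones — a major third.

major 3rd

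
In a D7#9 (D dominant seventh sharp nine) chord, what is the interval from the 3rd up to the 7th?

The chord tones of D7#9 are D, F#, A, C, E#.
The 3rd is F# and the 7th is C.
5 letter names make it a fifth; at 6 semitones (a half step narrower than perfect) the quality is diminished.

diminished fifth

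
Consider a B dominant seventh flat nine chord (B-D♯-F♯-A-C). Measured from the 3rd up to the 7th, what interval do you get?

So we need the interval from D♯ up to A.
From D♯ to A: 6 semitones over a fifth = diminished.
That tritone between 3rd and 7th is what gives the dominant seventh its pull toward resolution.

diminished fifth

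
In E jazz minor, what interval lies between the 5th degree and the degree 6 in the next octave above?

major ninth

The scale runs E F# G A B C# D#.
So we need the interval from B up to C#.
B up to C# spans 9 letter names and 14 semitones — a major ninth.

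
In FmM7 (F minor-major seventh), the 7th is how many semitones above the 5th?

The chord tones of F minor-major seventh are F, Ab, C, E.
C to E is a major third: 4 semitones.

4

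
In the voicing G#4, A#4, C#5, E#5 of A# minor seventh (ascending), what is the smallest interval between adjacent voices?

Adjacent intervals: G#4→A#4 = major second; A#4→C#5 = minor third; C#5→E#5 = major third.
The smallest is G#4 to A#4, a major second (2 semitones).

major second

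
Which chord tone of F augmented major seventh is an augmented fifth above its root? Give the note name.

C#

Spelling the chord: F, A, C♯, E.
The root is F. An augmented fifth above F is C♯.
C♯ is the chord's 5th.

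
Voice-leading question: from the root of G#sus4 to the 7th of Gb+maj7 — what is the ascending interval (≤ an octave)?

The root of G#sus4 is G#; the 7th of Gb+maj7 is F.
From G# to F: 9 semitones over a seventh = diminished.

d7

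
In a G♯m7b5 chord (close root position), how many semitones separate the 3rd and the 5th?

3

The chord tones of G♯m7b5 are G♯–B–D–F♯.
B to D is a minor third: 3 semitones.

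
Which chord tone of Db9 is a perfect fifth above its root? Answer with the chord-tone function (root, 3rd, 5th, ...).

The chord tones of Db9 (Db dominant ninth) are Db-F-Ab-Cb-Eb.
The root is Db. A perfect fifth above Db is Ab.
Ab is the chord's 5th.

5th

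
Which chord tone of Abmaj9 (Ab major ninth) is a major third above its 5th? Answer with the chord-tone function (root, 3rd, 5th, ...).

7th

Abmaj9 (Ab major ninth): Ab C Eb G Bb.
The 5th is Eb. A major third above Eb is G.
G is the chord's 7th.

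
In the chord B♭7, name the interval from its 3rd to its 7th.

Spelling the chord: B♭, D, F, A♭.
3rd = D; 7th = A♭.
5 letter names make it a fifth; at 6 semitones (a half step narrower than perfect) the quality is diminished.

diminished fifth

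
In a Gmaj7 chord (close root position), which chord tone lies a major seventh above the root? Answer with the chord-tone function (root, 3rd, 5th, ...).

7th

The chord tones of GΔ7 (G major seventh) are G-B-D-F#.
The root is G. A major seventh above G is F#.
F# is the chord's 7th.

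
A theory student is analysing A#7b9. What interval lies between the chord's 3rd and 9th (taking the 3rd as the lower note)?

diminished seventh

The chord tones of A#7b9 are A#-C##-E#-G#-B.
3rd = C##; 9th = B.
C## up to B is 9 semitones, a whole step narrower than a major seventh, so the interval is diminished.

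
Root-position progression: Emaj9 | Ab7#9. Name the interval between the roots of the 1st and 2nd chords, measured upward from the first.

d4

The roots are E and Ab.
4 letter names make it a fourth; at 4 semitones (a half step narrower than perfect) the quality is diminished.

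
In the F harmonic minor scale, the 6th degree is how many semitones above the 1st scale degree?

The scale is F G A♭ B♭ C D♭ E.
F up to D♭ is a minor sixth — 8 semitones.

8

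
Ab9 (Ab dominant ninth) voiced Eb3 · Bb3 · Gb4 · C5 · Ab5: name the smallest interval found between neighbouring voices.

Adjacent intervals: Eb3→Bb3 = perfect fifth; Bb3→Gb4 = minor sixth; Gb4→C5 = augmented fourth; C5→Ab5 = minor sixth.
The smallest is Gb4 to C5, an augmented fourth (6 semitones).

augmented 4th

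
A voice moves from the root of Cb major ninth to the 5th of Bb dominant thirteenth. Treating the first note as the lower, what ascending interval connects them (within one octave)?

Cb major ninth has Cb as its root, and Bb dominant thirteenth has F as its 5th.
From Cb to F: 6 semitones over a fourth = augmented.

augmented fourth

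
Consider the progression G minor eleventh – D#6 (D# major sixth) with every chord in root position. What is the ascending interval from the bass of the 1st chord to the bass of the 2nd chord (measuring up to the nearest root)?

The roots are G and D#.
5 letter names make it a fifth; at 8 semitones (a half step wider than perfect) the quality is augmented.

A5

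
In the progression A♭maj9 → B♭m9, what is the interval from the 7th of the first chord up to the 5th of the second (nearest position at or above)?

minor seventh

The 7th of A♭maj9 is G; the 5th of B♭m9 is F.
From G to F: 10 semitones over a seventh = minor.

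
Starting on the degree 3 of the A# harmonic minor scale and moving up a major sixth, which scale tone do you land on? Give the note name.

The scale is A# B# C# D# E# F# G##.
The degree 3 is C#; a major sixth above that is A# — scale degree 1.

A#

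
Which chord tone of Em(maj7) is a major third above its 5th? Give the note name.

D#

The chord tones of EmM7 (E minor-major seventh) are E, G, B, D#.
The 5th is B. A major third above B is D#.
D# is the chord's 7th.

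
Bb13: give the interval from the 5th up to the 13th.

Bb dominant thirteenth: Bb D F Ab C G.
5th = F; 13th = G.
F up to G spans 9 letter names and 14 semitones — a major ninth.

major ninth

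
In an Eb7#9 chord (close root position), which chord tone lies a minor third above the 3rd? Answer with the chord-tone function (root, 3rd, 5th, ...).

5th

Eb7#9 is spelled Eb-G-Bb-Db-F#.
The 3rd is G. A minor third above G is Bb.
Bb is the chord's 5th.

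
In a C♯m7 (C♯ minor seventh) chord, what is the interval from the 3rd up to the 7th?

perfect fifth

Spelling the chord: C♯–E–G♯–B.
3rd = E; 7th = B.
E up to B spans 5 letter names and 7 semitones — a perfect fifth.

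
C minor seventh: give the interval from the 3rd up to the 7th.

Cm7: C–Eb–G–Bb.
So we need the interval from Eb up to Bb.
Eb up to Bb spans 5 letter names and 7 semitones — a perfect fifth.

perfect 5th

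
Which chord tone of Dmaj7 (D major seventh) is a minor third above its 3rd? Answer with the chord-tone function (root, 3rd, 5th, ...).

The chord tones of DM7 are D-F#-A-C#.
The 3rd is F#. A minor third above F# is A.
A is the chord's 5th.

5th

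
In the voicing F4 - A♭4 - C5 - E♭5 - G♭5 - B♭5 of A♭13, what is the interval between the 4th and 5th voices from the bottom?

minor third

Those voices are E♭5 and G♭5.
E♭ up to G♭ is 3 semitones, a half step narrower than a major third, so the interval is minor.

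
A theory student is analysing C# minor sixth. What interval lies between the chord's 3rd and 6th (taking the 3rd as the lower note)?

Spelling the chord: C# E G# A#.
So we need the interval from E up to A#.
E up to A# is 6 semitones, a half step wider than a perfect fourth, so the interval is augmented.

augmented fourth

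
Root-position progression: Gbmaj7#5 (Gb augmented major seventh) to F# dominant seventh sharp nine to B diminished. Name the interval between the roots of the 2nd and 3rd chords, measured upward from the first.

P4

The roots are F# and B.
Counting 4 letters and 5 half steps from F# gives a perfect fourth.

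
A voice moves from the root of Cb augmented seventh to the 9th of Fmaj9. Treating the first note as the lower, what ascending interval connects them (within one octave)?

augmented 5th

The root of Cb augmented seventh is Cb; the 9th of Fmaj9 is G.
5 letter names make it a fifth; at 8 semitones (a half step wider than perfect) the quality is augmented.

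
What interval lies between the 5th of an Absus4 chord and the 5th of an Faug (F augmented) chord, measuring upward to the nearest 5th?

Absus4 has Eb as its 5th, and Faug (F augmented) has C# as its 5th.
6 letter names make it a sixth; at 10 semitones (a half step wider than major) the quality is augmented.

A6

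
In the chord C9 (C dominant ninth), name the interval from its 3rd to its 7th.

diminished fifth

Spelling the chord: C–E–G–B♭–D.
So we need the interval from E up to B♭.
From E to B♭: 6 semitones over a fifth = diminished.
That tritone between 3rd and 7th is what gives the dominant seventh its pull toward resolution.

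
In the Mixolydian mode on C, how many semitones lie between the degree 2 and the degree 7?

The scale is C D E F G A Bb.
D up to Bb is a minor sixth — 8 semitones.

8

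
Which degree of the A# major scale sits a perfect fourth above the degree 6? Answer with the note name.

B#

The scale is A# B# C## D# E# F## G##.
The degree 6 is F##; a perfect fourth above that is B# — scale degree 2.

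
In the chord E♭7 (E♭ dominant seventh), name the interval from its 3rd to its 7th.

Spelling the chord: E♭ G B♭ D♭.
3rd = G; 7th = D♭.
G up to D♭ is 6 semitones, a half step narrower than a perfect fifth, so the interval is diminished.
This 3–7 tritone is the characteristic tension at the heart of the dominant sound.

diminished 5th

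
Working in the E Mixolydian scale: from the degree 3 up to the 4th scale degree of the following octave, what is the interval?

minor ninth

E mixolydian: E F# G# A B C# D.
That puts G# below A.
From G# to A: 13 semitones over a ninth = minor.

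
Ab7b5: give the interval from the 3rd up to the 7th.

diminished 5th

Ab7b5 is spelled Ab–C–Ebb–Gb.
That puts C below Gb.
5 letter names make it a fifth; at 6 semitones (a half step narrower than perfect) the quality is diminished.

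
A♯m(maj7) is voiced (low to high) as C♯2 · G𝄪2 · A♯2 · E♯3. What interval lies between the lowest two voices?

Those voices are C♯2 and G𝄪2.
C♯ up to G𝄪 is 8 semitones, a half step wider than a perfect fifth, so the interval is augmented.

augmented fifth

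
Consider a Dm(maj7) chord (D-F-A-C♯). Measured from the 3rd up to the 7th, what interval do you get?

That puts F below C♯.
From F to C♯: 8 semitones over a fifth = augmented.

A5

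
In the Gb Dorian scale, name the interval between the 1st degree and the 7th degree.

Gb dorian: Gb Ab Bbb Cb Db Eb Fb.
The 1st degree is Gb and the 7th degree is Fb.
Gb up to Fb is 10 semitones, a half step narrower than a major seventh, so the interval is minor.

minor seventh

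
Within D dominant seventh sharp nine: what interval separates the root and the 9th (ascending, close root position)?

The chord tones of D7#9 (D dominant seventh sharp nine) are D-F#-A-C-E#.
Root = D; 9th = E#.
From D to E#: 15 semitones over a ninth = augmented.

augmented ninth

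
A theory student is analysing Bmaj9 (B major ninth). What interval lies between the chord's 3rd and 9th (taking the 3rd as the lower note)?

minor 7th

Bmaj9: B D♯ F♯ A♯ C♯.
That puts D♯ below C♯.
D♯ up to C♯ is 10 semitones, a half step narrower than a major seventh, so the interval is minor.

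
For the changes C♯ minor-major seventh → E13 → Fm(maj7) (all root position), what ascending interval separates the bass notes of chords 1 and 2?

The roots are C♯ and E.
C♯ up to E is 3 semitones, a half step narrower than a major third, so the interval is minor.

m3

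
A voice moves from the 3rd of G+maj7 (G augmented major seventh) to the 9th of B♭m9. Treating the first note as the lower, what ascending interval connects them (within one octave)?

minor second

The 3rd of G+maj7 (G augmented major seventh) is B; the 9th of B♭m9 is C.
B up to C is 1 semitone, a half step narrower than a major second, so the interval is minor.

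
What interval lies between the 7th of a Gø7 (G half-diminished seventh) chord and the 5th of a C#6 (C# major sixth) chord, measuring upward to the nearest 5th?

augmented second

The 7th of Gø7 (G half-diminished seventh) is F; the 5th of C#6 (C# major sixth) is G#.
2 letter names make it a second; at 3 semitones (a half step wider than major) the quality is augmented.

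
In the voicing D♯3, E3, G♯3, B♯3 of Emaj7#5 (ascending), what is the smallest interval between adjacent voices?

Adjacent intervals: D♯3→E3 = minor second; E3→G♯3 = major third; G♯3→B♯3 = major third.
The smallest is D♯3 to E3, a minor second (1 semitone).

m2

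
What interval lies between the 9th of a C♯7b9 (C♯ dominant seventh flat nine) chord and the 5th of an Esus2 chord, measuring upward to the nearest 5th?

major sixth

The 9th of C♯7b9 (C♯ dominant seventh flat nine) is D; the 5th of Esus2 is B.
Counting 6 letters and 9 half steps from D gives a major sixth.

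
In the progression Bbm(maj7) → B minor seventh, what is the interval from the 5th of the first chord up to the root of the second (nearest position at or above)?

The 5th of Bbm(maj7) is F; the root of B minor seventh is B.
4 letter names make it a fourth; at 6 semitones (a half step wider than perfect) the quality is augmented.

augmented fourth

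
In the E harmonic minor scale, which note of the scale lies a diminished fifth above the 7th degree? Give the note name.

The scale is E F♯ G A B C D♯.
The 7th degree is D♯; a diminished fifth above that is A — scale degree 4.

A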